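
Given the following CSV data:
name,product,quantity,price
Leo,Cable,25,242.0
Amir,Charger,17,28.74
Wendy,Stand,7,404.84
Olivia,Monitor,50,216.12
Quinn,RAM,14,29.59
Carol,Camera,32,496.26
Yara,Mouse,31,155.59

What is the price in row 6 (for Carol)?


Row 6: Carol
Column 'price' = 496.26

ANSWER: 496.26


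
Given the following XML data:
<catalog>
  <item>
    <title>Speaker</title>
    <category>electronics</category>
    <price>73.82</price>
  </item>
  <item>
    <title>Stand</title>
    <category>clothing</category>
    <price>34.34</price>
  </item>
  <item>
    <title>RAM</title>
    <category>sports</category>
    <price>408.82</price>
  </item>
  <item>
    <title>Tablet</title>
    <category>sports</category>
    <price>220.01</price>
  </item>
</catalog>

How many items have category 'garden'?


Scanning <item> elements for <category>garden</category>:
Count: 0

ANSWER: 0


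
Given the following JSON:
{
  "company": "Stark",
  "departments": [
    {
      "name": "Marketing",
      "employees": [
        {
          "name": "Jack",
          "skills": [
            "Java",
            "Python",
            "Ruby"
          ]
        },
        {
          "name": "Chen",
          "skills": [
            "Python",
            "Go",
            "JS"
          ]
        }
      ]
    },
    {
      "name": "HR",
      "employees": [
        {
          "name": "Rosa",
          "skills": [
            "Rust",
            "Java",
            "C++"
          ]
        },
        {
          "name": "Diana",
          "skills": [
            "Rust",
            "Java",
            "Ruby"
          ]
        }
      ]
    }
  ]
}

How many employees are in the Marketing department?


Path: departments[0].employees
Count: 2

ANSWER: 2


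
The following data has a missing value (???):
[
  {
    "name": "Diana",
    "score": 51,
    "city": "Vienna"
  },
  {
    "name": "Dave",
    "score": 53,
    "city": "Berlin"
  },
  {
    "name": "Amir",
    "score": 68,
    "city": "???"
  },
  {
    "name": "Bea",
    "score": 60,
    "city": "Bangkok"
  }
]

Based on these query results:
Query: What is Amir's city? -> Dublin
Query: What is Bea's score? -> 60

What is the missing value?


The missing value is Amir's city
From query: Amir's city = Dublin

ANSWER: Dublin


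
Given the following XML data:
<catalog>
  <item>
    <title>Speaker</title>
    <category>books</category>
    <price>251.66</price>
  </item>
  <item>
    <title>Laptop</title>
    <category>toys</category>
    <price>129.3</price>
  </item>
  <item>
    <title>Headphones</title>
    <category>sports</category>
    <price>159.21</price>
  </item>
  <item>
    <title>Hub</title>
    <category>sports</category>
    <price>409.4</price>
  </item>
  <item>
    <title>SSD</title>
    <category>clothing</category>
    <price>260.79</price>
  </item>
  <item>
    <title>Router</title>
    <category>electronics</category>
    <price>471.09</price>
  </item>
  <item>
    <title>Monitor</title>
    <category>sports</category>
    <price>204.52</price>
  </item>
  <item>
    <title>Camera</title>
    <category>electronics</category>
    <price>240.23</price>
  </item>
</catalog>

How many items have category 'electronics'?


Scanning <item> elements for <category>electronics</category>:
  Item 6: Router -> MATCH
  Item 8: Camera -> MATCH
Count: 2

ANSWER: 2


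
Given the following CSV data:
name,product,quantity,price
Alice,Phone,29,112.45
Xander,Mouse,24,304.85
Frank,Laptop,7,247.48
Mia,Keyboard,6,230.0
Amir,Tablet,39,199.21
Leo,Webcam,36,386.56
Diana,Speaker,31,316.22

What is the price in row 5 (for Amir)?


Row 5: Amir
Column 'price' = 199.21

ANSWER: 199.21


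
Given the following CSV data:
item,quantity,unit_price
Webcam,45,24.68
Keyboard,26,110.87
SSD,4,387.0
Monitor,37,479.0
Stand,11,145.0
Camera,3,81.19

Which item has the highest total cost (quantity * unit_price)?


Computing row totals:
  Webcam: 1110.6
  Keyboard: 2882.62
  SSD: 1548.0
  Monitor: 17723.0
  Stand: 1595.0
  Camera: 243.57
Maximum: Monitor (17723.0)

ANSWER: Monitor


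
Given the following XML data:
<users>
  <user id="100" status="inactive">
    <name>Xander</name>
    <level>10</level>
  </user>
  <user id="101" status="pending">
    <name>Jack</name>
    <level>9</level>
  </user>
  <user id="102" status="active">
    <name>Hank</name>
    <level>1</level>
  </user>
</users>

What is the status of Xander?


Finding user with name = Xander
user id="100" status="inactive"

ANSWER: inactive


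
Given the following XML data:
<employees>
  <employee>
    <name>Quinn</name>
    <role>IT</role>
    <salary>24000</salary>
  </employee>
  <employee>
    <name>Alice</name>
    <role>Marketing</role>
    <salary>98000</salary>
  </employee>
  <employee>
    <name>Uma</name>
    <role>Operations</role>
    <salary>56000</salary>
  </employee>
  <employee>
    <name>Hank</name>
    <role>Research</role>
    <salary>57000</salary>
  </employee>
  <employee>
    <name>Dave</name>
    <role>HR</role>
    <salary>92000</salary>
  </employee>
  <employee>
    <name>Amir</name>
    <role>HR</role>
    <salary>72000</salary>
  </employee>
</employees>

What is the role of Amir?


Searching for <employee> with <name>Amir</name>
Found at position 6
<role>HR</role>

ANSWER: HR


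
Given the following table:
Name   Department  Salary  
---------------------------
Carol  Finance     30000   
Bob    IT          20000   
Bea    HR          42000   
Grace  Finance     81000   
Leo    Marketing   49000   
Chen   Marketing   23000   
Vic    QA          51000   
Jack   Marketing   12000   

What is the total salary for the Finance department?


Finance department members:
  Carol: 30000
  Grace: 81000
Total = 30000 + 81000 = 111000

ANSWER: 111000


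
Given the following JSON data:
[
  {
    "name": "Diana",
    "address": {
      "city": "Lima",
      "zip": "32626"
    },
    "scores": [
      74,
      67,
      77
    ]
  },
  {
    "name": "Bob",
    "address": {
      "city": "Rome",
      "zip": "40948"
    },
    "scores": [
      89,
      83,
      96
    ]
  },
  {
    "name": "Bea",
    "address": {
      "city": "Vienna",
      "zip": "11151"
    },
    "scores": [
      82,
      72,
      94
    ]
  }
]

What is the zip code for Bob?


Path: records[1].address.zip
Value: 40948

ANSWER: 40948


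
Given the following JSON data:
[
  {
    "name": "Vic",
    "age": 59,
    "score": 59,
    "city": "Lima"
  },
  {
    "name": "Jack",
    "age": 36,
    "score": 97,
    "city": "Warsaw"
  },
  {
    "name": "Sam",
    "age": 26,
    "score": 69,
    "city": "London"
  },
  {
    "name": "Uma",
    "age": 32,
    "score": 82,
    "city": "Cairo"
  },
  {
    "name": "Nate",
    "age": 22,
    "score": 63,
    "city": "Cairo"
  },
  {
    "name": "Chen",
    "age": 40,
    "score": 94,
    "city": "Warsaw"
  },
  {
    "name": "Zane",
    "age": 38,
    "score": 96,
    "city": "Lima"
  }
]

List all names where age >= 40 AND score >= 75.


Checking both conditions:
  Vic (age=59, score=59) -> no
  Jack (age=36, score=97) -> no
  Sam (age=26, score=69) -> no
  Uma (age=32, score=82) -> no
  Nate (age=22, score=63) -> no
  Chen (age=40, score=94) -> YES
  Zane (age=38, score=96) -> no


ANSWER: Chen


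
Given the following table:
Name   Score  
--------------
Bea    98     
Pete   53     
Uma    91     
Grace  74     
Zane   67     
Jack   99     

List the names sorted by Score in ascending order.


Sorting by Score (ascending):
  Pete: 53
  Zane: 67
  Grace: 74
  Uma: 91
  Bea: 98
  Jack: 99


ANSWER: Pete, Zane, Grace, Uma, Bea, Jack


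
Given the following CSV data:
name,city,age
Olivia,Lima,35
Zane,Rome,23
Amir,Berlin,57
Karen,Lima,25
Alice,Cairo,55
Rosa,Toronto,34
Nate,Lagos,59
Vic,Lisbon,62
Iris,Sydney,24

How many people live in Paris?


Scanning city column for 'Paris':
Total matches: 0

ANSWER: 0


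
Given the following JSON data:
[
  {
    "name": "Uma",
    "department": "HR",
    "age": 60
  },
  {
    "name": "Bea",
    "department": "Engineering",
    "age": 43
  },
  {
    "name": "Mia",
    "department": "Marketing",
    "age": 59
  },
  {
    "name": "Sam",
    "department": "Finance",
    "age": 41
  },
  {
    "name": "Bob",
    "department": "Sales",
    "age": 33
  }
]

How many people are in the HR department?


Scanning records for department = HR
  Record 0: Uma
Count: 1

ANSWER: 1


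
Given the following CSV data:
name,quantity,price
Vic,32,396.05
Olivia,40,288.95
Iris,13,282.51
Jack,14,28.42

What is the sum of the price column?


Values in 'price' column:
  Row 1: 396.05
  Row 2: 288.95
  Row 3: 282.51
  Row 4: 28.42
Sum = 396.05 + 288.95 + 282.51 + 28.42 = 995.93

ANSWER: 995.93


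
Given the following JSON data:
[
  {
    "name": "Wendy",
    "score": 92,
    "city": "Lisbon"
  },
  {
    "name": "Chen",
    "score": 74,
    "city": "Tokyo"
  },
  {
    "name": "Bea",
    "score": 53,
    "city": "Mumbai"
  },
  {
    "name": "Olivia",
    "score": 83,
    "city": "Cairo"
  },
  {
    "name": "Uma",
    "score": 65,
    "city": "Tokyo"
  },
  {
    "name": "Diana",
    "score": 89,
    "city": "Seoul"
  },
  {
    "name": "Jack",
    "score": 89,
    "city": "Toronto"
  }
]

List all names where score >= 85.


Filtering records where score >= 85:
  Wendy (score=92) -> YES
  Chen (score=74) -> no
  Bea (score=53) -> no
  Olivia (score=83) -> no
  Uma (score=65) -> no
  Diana (score=89) -> YES
  Jack (score=89) -> YES


ANSWER: Wendy, Diana, Jack


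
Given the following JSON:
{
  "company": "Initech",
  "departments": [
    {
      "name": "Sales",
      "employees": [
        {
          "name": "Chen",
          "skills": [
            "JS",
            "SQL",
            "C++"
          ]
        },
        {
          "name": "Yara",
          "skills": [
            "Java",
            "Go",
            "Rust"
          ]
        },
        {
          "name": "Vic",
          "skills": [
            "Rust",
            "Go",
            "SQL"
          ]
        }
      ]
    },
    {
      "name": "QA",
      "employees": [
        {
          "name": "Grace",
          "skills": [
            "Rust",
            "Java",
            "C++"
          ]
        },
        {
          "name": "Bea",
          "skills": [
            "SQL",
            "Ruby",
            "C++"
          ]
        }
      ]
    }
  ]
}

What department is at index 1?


Path: departments[1].name
Value: QA

ANSWER: QA


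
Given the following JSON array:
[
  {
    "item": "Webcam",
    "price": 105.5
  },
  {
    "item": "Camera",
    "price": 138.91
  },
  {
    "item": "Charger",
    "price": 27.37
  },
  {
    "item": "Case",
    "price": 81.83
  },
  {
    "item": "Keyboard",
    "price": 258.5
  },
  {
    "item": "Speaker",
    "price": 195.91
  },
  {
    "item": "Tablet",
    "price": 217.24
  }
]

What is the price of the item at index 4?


Array index 4 -> Keyboard
price = 258.5

ANSWER: 258.5


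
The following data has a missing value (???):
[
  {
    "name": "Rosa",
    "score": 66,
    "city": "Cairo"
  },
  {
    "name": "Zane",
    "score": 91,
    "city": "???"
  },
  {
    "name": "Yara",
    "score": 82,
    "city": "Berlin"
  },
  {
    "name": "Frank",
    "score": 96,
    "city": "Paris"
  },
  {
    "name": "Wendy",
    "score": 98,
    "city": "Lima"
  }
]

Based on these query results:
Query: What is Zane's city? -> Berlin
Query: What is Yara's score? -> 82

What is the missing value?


The missing value is Zane's city
From query: Zane's city = Berlin

ANSWER: Berlin


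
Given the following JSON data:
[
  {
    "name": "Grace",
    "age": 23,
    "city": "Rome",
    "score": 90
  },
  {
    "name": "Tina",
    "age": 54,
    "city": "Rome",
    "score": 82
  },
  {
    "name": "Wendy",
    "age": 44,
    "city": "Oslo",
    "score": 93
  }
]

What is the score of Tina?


Looking up record where name = Tina
Record index: 1
Field 'score' = 82

ANSWER: 82


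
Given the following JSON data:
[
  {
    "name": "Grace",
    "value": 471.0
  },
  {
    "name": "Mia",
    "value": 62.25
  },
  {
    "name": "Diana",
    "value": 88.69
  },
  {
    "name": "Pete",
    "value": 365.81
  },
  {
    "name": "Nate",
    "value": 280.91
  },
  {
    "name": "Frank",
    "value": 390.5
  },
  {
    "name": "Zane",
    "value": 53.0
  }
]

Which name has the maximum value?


Comparing values:
  Grace: 471.0
  Mia: 62.25
  Diana: 88.69
  Pete: 365.81
  Nate: 280.91
  Frank: 390.5
  Zane: 53.0
Maximum: Grace (471.0)

ANSWER: Grace


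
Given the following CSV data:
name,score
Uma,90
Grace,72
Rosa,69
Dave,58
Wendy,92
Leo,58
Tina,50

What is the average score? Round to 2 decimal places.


Scores: 90, 72, 69, 58, 92, 58, 50
Sum = 489
Count = 7
Average = 489 / 7 = 69.86

ANSWER: 69.86


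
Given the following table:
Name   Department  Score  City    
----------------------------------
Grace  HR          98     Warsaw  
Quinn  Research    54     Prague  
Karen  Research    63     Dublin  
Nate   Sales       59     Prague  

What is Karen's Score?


Row 3: Karen
Score = 63

ANSWER: 63


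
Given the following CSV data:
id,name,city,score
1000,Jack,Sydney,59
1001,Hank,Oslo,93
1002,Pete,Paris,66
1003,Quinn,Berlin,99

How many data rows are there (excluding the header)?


Counting rows (excluding header):
Header: id,name,city,score
Data rows: 4

ANSWER: 4


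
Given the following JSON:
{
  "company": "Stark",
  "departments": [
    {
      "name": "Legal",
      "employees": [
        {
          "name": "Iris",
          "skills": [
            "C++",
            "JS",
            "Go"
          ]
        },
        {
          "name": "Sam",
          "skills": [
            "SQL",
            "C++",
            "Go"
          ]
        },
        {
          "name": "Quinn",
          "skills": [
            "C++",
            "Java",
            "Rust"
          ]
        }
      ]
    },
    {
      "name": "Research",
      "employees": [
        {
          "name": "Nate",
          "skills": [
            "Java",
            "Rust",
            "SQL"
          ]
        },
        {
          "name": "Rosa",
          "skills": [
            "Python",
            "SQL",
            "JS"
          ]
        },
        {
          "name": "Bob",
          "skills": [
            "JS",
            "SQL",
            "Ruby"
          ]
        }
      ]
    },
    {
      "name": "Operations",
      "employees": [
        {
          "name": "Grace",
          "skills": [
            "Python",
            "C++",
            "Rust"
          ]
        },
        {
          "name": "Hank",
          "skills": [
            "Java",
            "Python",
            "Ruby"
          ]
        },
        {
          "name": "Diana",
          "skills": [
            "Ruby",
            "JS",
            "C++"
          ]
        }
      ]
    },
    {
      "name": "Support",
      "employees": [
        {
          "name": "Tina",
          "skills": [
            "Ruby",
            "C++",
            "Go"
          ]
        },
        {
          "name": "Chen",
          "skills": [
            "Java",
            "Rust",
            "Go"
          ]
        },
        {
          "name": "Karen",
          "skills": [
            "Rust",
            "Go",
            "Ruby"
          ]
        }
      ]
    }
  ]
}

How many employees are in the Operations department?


Path: departments[2].employees
Count: 3

ANSWER: 3


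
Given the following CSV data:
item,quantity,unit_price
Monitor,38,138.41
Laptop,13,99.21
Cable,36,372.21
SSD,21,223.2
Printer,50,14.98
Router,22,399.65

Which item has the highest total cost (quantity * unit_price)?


Computing row totals:
  Monitor: 5259.58
  Laptop: 1289.73
  Cable: 13399.56
  SSD: 4687.2
  Printer: 749.0
  Router: 8792.3
Maximum: Cable (13399.56)

ANSWER: Cable


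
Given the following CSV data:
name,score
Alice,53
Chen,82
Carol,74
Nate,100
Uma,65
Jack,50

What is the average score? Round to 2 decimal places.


Scores: 53, 82, 74, 100, 65, 50
Sum = 424
Count = 6
Average = 424 / 6 = 70.67

ANSWER: 70.67


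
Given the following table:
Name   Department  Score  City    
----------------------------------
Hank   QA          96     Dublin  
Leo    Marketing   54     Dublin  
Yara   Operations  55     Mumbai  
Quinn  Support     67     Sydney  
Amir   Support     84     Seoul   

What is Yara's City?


Row 3: Yara
City = Mumbai

ANSWER: Mumbai


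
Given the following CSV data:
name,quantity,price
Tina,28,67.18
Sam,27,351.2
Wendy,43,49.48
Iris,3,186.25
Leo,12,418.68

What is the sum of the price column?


Values in 'price' column:
  Row 1: 67.18
  Row 2: 351.2
  Row 3: 49.48
  Row 4: 186.25
  Row 5: 418.68
Sum = 67.18 + 351.2 + 49.48 + 186.25 + 418.68 = 1072.79

ANSWER: 1072.79


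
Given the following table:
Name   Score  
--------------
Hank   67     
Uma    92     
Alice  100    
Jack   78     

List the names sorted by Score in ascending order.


Sorting by Score (ascending):
  Hank: 67
  Jack: 78
  Uma: 92
  Alice: 100


ANSWER: Hank, Jack, Uma, Alice


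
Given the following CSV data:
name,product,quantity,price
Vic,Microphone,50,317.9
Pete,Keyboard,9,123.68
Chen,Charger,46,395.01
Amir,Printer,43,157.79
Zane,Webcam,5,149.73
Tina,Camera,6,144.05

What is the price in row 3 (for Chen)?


Row 3: Chen
Column 'price' = 395.01

ANSWER: 395.01


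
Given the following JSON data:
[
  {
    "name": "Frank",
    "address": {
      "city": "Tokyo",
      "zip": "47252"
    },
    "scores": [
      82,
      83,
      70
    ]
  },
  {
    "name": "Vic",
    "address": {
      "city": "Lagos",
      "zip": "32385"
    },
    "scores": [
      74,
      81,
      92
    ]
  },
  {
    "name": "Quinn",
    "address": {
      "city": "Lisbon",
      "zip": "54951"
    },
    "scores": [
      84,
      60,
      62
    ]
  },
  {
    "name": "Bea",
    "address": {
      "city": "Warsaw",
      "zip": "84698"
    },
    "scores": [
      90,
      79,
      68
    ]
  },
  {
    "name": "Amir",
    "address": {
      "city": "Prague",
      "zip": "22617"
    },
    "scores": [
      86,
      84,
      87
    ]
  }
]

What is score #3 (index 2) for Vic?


Path: records[1].scores[2]
Value: 92

ANSWER: 92


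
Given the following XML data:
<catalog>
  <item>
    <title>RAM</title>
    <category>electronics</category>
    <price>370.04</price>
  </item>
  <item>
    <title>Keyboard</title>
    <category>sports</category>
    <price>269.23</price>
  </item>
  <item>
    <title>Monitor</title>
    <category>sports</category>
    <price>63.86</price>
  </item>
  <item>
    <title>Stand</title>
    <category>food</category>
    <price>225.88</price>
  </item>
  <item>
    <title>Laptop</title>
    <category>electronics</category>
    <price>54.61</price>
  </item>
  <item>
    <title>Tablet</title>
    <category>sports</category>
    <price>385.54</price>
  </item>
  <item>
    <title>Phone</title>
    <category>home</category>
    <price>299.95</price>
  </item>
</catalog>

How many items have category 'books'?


Scanning <item> elements for <category>books</category>:
Count: 0

ANSWER: 0


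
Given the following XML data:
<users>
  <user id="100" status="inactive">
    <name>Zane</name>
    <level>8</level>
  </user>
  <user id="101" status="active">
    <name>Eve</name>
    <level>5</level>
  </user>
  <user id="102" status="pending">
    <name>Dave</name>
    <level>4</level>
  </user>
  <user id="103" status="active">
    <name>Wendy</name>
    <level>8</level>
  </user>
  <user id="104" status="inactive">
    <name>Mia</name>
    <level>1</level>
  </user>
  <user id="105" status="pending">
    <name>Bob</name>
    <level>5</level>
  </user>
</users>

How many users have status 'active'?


Counting users with status='active':
  Eve (id=101) -> MATCH
  Wendy (id=103) -> MATCH
Count: 2

ANSWER: 2


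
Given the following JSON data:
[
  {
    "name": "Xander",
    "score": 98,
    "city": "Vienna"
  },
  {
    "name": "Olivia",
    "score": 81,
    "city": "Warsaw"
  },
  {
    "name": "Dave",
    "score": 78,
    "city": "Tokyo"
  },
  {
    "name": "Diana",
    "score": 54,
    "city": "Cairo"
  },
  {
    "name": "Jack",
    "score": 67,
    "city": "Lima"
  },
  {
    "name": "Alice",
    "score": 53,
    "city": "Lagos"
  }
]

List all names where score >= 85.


Filtering records where score >= 85:
  Xander (score=98) -> YES
  Olivia (score=81) -> no
  Dave (score=78) -> no
  Diana (score=54) -> no
  Jack (score=67) -> no
  Alice (score=53) -> no


ANSWER: Xander


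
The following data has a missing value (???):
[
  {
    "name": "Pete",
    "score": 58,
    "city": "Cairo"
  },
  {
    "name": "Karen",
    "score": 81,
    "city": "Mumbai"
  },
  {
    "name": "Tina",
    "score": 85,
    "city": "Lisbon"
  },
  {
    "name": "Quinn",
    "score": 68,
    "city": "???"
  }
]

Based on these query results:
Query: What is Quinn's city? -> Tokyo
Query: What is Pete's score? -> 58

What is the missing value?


The missing value is Quinn's city
From query: Quinn's city = Tokyo

ANSWER: Tokyo


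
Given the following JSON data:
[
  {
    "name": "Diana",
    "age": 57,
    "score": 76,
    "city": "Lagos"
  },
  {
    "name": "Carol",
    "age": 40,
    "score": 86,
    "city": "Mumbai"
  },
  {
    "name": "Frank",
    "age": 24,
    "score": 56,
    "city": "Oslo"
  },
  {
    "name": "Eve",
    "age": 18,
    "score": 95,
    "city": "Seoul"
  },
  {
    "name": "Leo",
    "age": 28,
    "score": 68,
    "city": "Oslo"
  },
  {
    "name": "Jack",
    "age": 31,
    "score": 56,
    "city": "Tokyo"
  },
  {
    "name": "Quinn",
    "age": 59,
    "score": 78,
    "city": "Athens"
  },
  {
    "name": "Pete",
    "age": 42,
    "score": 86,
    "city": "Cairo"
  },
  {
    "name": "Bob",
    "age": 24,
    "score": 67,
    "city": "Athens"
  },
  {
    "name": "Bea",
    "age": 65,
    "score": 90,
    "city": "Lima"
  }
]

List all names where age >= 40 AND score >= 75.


Checking both conditions:
  Diana (age=57, score=76) -> YES
  Carol (age=40, score=86) -> YES
  Frank (age=24, score=56) -> no
  Eve (age=18, score=95) -> no
  Leo (age=28, score=68) -> no
  Jack (age=31, score=56) -> no
  Quinn (age=59, score=78) -> YES
  Pete (age=42, score=86) -> YES
  Bob (age=24, score=67) -> no
  Bea (age=65, score=90) -> YES


ANSWER: Diana, Carol, Quinn, Pete, Bea


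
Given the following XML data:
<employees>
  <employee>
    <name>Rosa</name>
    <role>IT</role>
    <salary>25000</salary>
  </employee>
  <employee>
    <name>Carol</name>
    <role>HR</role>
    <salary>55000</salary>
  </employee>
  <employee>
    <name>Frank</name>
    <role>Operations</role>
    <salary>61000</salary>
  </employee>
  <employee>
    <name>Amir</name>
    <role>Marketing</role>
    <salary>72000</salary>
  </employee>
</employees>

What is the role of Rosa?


Searching for <employee> with <name>Rosa</name>
Found at position 1
<role>IT</role>

ANSWER: IT


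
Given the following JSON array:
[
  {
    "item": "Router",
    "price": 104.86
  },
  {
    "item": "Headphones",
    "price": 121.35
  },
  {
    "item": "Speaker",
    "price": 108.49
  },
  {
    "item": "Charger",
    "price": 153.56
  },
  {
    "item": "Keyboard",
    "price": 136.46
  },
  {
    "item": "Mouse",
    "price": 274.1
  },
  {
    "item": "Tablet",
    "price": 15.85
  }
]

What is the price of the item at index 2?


Array index 2 -> Speaker
price = 108.49

ANSWER: 108.49


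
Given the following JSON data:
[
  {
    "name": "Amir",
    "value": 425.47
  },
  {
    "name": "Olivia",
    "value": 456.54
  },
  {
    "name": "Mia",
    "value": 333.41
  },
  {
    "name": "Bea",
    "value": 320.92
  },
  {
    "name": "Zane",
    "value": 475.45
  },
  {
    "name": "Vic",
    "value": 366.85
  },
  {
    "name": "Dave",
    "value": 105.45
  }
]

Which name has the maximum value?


Comparing values:
  Amir: 425.47
  Olivia: 456.54
  Mia: 333.41
  Bea: 320.92
  Zane: 475.45
  Vic: 366.85
  Dave: 105.45
Maximum: Zane (475.45)

ANSWER: Zane


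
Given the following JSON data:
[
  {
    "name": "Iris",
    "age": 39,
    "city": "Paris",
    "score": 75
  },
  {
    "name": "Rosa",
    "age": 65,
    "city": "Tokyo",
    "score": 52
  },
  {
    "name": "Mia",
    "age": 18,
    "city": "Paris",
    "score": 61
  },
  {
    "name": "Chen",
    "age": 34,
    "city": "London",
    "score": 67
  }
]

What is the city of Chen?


Looking up record where name = Chen
Record index: 3
Field 'city' = London

ANSWER: London


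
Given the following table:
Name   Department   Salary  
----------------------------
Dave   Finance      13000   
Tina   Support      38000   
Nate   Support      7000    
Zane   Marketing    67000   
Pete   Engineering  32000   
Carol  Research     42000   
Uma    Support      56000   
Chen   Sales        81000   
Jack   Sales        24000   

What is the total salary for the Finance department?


Finance department members:
  Dave: 13000
Total = 13000 = 13000

ANSWER: 13000


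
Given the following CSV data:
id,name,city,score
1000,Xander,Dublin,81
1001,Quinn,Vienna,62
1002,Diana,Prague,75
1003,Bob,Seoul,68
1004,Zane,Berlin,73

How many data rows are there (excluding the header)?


Counting rows (excluding header):
Header: id,name,city,score
Data rows: 5

ANSWER: 5


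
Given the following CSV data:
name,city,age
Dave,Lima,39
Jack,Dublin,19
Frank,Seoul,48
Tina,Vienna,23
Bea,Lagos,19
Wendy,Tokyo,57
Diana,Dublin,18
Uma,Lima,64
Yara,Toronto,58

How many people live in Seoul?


Scanning city column for 'Seoul':
  Row 3: Frank -> MATCH
Total matches: 1

ANSWER: 1


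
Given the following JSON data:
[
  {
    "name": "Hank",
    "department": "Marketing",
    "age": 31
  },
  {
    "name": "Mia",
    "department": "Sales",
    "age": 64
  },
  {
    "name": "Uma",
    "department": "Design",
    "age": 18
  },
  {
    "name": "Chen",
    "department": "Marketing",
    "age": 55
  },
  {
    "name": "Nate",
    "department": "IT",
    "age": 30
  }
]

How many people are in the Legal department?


Scanning records for department = Legal
  No matches found
Count: 0

ANSWER: 0


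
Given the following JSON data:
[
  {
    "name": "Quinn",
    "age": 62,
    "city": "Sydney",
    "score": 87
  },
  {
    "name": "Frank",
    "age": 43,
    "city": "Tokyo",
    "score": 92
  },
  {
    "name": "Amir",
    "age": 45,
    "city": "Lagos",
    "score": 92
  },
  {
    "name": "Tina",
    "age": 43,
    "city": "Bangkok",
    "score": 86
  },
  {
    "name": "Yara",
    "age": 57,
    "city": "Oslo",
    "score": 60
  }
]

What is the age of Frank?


Looking up record where name = Frank
Record index: 1
Field 'age' = 43

ANSWER: 43


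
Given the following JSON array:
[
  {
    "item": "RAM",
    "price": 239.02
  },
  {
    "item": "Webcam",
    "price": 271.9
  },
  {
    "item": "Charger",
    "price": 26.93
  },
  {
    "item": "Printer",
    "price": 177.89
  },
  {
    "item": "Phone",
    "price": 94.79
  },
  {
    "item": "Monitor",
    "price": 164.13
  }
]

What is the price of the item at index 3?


Array index 3 -> Printer
price = 177.89

ANSWER: 177.89


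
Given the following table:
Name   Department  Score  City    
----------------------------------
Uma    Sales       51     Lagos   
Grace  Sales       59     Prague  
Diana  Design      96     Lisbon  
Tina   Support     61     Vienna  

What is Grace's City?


Row 2: Grace
City = Prague

ANSWER: Prague


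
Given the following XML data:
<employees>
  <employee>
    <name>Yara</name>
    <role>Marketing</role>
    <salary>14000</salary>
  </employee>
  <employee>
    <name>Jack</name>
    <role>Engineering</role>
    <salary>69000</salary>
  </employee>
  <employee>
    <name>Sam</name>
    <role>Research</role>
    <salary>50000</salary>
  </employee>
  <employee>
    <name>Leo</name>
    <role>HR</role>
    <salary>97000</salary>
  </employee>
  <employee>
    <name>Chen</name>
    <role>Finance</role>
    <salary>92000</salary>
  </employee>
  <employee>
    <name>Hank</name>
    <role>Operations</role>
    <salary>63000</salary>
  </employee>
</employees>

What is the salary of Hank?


Searching for <employee> with <name>Hank</name>
Found at position 6
<salary>63000</salary>

ANSWER: 63000


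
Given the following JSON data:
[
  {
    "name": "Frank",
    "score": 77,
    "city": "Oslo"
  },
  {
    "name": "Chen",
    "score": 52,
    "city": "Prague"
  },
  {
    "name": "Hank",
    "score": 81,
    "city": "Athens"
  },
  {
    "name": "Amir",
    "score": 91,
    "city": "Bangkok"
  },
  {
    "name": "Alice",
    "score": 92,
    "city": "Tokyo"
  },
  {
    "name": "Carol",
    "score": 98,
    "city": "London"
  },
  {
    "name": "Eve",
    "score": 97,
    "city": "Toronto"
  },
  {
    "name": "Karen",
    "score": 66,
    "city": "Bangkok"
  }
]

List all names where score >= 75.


Filtering records where score >= 75:
  Frank (score=77) -> YES
  Chen (score=52) -> no
  Hank (score=81) -> YES
  Amir (score=91) -> YES
  Alice (score=92) -> YES
  Carol (score=98) -> YES
  Eve (score=97) -> YES
  Karen (score=66) -> no


ANSWER: Frank, Hank, Amir, Alice, Carol, Eve


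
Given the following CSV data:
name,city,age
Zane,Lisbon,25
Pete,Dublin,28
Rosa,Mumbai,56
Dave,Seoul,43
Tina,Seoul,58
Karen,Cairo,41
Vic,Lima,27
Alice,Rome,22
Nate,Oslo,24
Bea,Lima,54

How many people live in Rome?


Scanning city column for 'Rome':
  Row 8: Alice -> MATCH
Total matches: 1

ANSWER: 1


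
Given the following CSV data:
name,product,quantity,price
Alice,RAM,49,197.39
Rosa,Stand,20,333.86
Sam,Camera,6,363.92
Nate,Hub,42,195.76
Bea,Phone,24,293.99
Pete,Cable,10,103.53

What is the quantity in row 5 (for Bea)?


Row 5: Bea
Column 'quantity' = 24

ANSWER: 24


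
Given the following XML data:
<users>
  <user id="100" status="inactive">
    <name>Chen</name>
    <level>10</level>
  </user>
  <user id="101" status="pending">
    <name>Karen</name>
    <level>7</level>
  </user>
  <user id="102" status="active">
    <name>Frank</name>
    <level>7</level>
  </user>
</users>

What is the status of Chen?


Finding user with name = Chen
user id="100" status="inactive"

ANSWER: inactive


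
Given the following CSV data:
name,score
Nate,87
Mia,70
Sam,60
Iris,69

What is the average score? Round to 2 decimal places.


Scores: 87, 70, 60, 69
Sum = 286
Count = 4
Average = 286 / 4 = 71.50

ANSWER: 71.50


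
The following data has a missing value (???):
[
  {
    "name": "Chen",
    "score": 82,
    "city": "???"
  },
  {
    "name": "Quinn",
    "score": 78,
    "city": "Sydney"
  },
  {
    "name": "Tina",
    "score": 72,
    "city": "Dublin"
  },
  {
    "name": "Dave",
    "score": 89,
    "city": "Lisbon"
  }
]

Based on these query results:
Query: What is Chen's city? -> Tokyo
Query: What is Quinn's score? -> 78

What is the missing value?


The missing value is Chen's city
From query: Chen's city = Tokyo

ANSWER: Tokyo


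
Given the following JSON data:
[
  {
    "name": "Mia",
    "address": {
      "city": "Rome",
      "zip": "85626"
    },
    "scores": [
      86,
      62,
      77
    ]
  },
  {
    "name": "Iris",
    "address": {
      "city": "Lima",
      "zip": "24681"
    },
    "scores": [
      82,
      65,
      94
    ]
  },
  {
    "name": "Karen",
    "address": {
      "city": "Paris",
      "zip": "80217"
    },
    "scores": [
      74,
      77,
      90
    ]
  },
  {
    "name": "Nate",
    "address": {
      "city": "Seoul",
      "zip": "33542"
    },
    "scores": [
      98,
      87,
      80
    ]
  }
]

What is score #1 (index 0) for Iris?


Path: records[1].scores[0]
Value: 82

ANSWER: 82


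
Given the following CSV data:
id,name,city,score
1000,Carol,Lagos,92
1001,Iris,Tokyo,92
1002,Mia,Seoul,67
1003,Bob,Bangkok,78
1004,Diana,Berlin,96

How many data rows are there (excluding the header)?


Counting rows (excluding header):
Header: id,name,city,score
Data rows: 5

ANSWER: 5


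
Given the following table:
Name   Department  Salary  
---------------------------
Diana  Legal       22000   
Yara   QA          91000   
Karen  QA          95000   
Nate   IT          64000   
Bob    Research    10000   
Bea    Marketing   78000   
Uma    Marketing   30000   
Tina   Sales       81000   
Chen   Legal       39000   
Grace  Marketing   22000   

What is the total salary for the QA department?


QA department members:
  Yara: 91000
  Karen: 95000
Total = 91000 + 95000 = 186000

ANSWER: 186000


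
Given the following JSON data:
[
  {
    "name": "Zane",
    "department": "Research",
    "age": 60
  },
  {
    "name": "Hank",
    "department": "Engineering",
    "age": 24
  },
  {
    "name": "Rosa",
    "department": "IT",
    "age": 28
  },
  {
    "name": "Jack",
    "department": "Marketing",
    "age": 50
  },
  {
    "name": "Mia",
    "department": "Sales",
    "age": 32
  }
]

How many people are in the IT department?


Scanning records for department = IT
  Record 2: Rosa
Count: 1

ANSWER: 1


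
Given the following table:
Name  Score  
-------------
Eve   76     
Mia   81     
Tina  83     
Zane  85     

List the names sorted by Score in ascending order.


Sorting by Score (ascending):
  Eve: 76
  Mia: 81
  Tina: 83
  Zane: 85


ANSWER: Eve, Mia, Tina, Zane


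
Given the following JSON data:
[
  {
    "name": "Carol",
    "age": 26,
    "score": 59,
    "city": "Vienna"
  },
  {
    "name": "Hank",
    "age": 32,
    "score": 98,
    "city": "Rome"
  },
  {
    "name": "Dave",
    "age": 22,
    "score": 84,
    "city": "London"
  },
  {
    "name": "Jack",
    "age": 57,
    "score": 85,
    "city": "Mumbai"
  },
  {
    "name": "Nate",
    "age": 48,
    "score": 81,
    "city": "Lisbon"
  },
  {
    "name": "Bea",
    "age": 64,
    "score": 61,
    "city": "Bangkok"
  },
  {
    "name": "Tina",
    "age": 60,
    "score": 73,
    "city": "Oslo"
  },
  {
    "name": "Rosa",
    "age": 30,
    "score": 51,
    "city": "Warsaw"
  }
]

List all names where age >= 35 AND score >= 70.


Checking both conditions:
  Carol (age=26, score=59) -> no
  Hank (age=32, score=98) -> no
  Dave (age=22, score=84) -> no
  Jack (age=57, score=85) -> YES
  Nate (age=48, score=81) -> YES
  Bea (age=64, score=61) -> no
  Tina (age=60, score=73) -> YES
  Rosa (age=30, score=51) -> no


ANSWER: Jack, Nate, Tina


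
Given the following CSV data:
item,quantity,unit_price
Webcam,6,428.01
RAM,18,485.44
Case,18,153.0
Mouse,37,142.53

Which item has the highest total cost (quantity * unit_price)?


Computing row totals:
  Webcam: 2568.06
  RAM: 8737.92
  Case: 2754.0
  Mouse: 5273.61
Maximum: RAM (8737.92)

ANSWER: RAM


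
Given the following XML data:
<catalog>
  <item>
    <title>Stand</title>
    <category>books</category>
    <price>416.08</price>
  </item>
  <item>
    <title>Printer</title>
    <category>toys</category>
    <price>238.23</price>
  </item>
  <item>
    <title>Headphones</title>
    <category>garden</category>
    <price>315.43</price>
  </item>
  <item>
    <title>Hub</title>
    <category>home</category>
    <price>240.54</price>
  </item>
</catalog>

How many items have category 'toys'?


Scanning <item> elements for <category>toys</category>:
  Item 2: Printer -> MATCH
Count: 1

ANSWER: 1


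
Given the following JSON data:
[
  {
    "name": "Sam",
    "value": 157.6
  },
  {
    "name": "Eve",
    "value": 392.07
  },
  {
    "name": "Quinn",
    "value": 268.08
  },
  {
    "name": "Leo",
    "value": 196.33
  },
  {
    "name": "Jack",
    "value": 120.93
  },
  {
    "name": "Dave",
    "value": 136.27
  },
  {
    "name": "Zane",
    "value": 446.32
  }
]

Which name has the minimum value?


Comparing values:
  Sam: 157.6
  Eve: 392.07
  Quinn: 268.08
  Leo: 196.33
  Jack: 120.93
  Dave: 136.27
  Zane: 446.32
Minimum: Jack (120.93)

ANSWER: Jack


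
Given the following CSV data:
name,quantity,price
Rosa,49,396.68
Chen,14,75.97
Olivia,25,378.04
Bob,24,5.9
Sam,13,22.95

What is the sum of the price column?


Values in 'price' column:
  Row 1: 396.68
  Row 2: 75.97
  Row 3: 378.04
  Row 4: 5.9
  Row 5: 22.95
Sum = 396.68 + 75.97 + 378.04 + 5.9 + 22.95 = 879.54

ANSWER: 879.54


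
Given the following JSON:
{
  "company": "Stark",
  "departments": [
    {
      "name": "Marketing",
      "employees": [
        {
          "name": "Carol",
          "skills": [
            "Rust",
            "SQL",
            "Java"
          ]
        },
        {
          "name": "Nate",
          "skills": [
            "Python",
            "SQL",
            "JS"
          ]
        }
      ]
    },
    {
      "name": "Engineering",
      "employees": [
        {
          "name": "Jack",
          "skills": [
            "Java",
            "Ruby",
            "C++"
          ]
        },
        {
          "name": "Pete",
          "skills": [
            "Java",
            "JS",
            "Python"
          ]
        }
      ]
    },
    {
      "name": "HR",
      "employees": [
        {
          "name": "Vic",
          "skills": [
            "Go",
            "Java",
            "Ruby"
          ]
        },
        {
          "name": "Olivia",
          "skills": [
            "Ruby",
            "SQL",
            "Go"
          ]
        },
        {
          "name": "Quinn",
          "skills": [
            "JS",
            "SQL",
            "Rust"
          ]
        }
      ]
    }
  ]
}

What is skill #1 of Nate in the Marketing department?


Path: departments[0].employees[1].skills[0]
Value: Python

ANSWER: Python


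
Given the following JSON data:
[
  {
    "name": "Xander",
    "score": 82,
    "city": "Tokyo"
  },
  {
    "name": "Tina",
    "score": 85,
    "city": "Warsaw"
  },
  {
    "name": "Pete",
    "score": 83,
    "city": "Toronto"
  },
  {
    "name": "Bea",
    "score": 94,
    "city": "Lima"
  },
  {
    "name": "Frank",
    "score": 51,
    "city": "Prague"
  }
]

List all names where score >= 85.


Filtering records where score >= 85:
  Xander (score=82) -> no
  Tina (score=85) -> YES
  Pete (score=83) -> no
  Bea (score=94) -> YES
  Frank (score=51) -> no


ANSWER: Tina, Bea


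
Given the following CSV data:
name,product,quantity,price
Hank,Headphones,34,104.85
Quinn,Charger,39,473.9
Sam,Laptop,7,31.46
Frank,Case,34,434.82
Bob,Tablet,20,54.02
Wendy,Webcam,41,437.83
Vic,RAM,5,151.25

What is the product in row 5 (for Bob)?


Row 5: Bob
Column 'product' = Tablet

ANSWER: Tablet


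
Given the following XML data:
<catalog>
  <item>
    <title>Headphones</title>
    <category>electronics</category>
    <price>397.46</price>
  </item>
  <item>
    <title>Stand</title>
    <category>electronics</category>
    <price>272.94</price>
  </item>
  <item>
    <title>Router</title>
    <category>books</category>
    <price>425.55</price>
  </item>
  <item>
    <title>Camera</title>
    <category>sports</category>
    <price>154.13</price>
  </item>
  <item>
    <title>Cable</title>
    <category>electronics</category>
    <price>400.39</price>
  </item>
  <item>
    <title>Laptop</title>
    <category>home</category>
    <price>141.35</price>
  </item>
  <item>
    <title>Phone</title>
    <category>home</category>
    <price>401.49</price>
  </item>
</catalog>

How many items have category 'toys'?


Scanning <item> elements for <category>toys</category>:
Count: 0

ANSWER: 0


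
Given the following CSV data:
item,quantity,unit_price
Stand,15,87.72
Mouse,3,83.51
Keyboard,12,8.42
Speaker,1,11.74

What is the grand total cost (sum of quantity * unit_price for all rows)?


Computing row totals:
  Stand: 15 * 87.72 = 1315.8
  Mouse: 3 * 83.51 = 250.53
  Keyboard: 12 * 8.42 = 101.04
  Speaker: 1 * 11.74 = 11.74
Grand total = 1315.8 + 250.53 + 101.04 + 11.74 = 1679.11

ANSWER: 1679.11


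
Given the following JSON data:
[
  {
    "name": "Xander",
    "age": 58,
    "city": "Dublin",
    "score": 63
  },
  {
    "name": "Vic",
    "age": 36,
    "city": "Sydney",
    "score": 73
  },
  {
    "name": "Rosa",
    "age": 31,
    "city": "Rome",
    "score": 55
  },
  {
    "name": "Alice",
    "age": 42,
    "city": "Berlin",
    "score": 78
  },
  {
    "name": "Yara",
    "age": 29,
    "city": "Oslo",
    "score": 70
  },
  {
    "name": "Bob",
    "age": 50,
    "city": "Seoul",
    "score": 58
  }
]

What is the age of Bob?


Looking up record where name = Bob
Record index: 5
Field 'age' = 50

ANSWER: 50
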